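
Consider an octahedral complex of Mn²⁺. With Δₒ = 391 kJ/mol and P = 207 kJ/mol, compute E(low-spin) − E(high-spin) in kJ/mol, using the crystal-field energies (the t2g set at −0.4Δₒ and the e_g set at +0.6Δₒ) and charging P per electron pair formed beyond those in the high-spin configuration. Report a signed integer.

Mn is in group 7, so Mn²⁺ is d⁵ (7 − 2 = 5).
In the high-spin limit (t2g^3 e_g^2) the orbital term is 0.0Δₒ = 0 kJ/mol, with no excess pairing.
Low-spin: t2g^5 e_g^0, orbital CFSE = -2.0Δₒ = -782 kJ/mol; plus 2 excess pairs × P = +414 kJ/mol; total -368 kJ/mol.
E(LS) − E(HS) = -368 − (0) = -368 kJ/mol.

-368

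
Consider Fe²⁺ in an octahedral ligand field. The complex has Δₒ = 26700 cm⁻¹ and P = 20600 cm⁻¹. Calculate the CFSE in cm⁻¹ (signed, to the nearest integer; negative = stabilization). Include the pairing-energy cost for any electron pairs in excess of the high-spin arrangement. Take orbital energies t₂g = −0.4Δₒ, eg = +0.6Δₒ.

-22880

Fe is in group 8, so Fe²⁺ is d⁶ (8 − 2 = 6).
Here Δₒ > P (26700 > 20600), so the low-spin state is favoured.
That gives t₂g⁶ eg⁰.
Orbital CFSE = -2.4Δₒ = -2.4 × 26700 = -64080 cm⁻¹.
Excess pairs vs high-spin: 3 − 1 = 2; pairing cost = +41200 cm⁻¹.
Net CFSE = -64080 + 41200 = -22880 cm⁻¹.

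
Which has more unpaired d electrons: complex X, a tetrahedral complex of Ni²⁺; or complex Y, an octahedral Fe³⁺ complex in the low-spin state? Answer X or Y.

X: Ni sits in group 10; removing 2 electrons leaves Ni²⁺ with 10 − 2 = 8 d electrons; Tetrahedral splitting is small, so the complex is high-spin; e⁴ t₂⁴ → 2 unpaired.
Y: Fe³⁺: group 8, so d-count = 8 − 3 = 5; t₂g⁵ eg⁰ → 1 unpaired.
So X has more unpaired electrons.

X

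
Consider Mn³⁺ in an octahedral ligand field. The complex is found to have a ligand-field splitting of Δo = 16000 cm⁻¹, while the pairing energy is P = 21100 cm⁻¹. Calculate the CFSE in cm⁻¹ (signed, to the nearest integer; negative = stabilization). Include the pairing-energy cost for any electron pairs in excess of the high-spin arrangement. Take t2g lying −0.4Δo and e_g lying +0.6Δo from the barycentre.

-9600

Group 7 minus oxidation state +3 gives a d⁴ configuration for Mn³⁺.
With Δo < P the complex is high-spin.
Configuration: t2g^3 e_g^1.
Orbital CFSE = -0.6Δo = -0.6 × 16000 = -9600 cm⁻¹.
High-spin has no excess pairs, so no pairing correction applies.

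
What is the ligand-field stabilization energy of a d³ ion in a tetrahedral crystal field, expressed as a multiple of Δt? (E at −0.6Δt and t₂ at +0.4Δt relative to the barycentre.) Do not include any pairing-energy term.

Tetrahedral splitting is small, so the complex is high-spin.
Configuration: e² t₂¹.
CFSE = 2(-0.6Δt) + 1(0.4Δt) = -1.2Δt + 0.4Δt = -0.8Δt.

-0.8 Δt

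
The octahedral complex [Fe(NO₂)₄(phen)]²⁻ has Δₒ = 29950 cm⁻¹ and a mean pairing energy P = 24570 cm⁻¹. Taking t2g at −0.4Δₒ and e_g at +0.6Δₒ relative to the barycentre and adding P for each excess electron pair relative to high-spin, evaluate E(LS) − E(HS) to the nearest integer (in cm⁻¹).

-10760

Ligand charges: 4×(-1) from NO₂⁻ and 1×(+0) from phen sum to -4; with overall charge -2, Fe is +2.
Group 8 minus oxidation state +2 gives a d⁶ configuration for Fe²⁺.
High-spin: t2g^4 e_g^2, CFSE = -0.4Δₒ = -11980 cm⁻¹.
Low-spin t2g^6 e_g^0 gives -2.4Δₒ = -71880 cm⁻¹, but forming 2 extra pairs costs 2P = 49140 cm⁻¹, so E(LS) = -71880 + 49140 = -22740 cm⁻¹.
E(LS) − E(HS) = -22740 − (-11980) = -10760 cm⁻¹.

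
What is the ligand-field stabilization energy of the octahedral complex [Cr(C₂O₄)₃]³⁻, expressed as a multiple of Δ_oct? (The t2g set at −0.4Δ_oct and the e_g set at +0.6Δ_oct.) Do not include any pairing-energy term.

Each C₂O₄²⁻ contributes -2; 3 × (-2) = -6. With overall charge -3, Cr is in the +3 oxidation state.
Group 6 minus oxidation state +3 gives a d³ configuration for Cr³⁺.
For octahedral d³ the high- and low-spin configurations coincide.
Configuration: t2g^3 e_g^0.
CFSE = 3(-0.4Δ_oct) + 0(0.6Δ_oct) = -1.2Δ_oct + 0.0Δ_oct = -1.2Δ_oct.

-1.2 Δ_oct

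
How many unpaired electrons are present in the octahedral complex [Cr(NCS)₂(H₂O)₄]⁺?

Ligand charges: 2×(-1) from NCS⁻ and 4×(+0) from H₂O sum to -2; with overall charge +1, Cr is +3.
Cr is in group 6, so Cr³⁺ is d³ (6 − 3 = 3).
Configuration: t2g^3 e_g^0, giving 3 unpaired electrons.

3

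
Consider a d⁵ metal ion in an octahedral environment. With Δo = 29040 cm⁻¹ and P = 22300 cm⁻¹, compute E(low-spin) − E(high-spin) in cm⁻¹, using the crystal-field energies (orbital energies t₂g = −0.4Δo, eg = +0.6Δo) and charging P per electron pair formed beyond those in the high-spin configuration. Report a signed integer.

-13480

High-spin d⁵ fills as t₂g³ eg² with CFSE 3(−0.4) + 2(+0.6) = 0.0Δo = 0 cm⁻¹.
Low-spin t₂g⁵ eg⁰ gives -2.0Δo = -58080 cm⁻¹, but forming 2 extra pairs costs 2P = 44600 cm⁻¹, so E(LS) = -58080 + 44600 = -13480 cm⁻¹.
Thus E(LS) − E(HS) = -13480 cm⁻¹.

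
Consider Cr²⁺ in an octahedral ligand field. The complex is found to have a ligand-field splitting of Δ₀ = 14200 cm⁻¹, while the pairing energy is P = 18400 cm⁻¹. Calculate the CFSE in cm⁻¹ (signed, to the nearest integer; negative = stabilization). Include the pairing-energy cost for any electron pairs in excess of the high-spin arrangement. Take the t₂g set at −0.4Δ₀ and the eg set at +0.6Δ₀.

Cr is in group 6, so Cr²⁺ is d⁴ (6 − 2 = 4).
Since Δ₀ = 14200 cm⁻¹ < P = 18400 cm⁻¹, the complex adopts the high-spin configuration.
Filling d⁴ accordingly: t₂g³ eg¹.
Orbital CFSE = -0.6Δ₀ = -0.6 × 14200 = -8520 cm⁻¹.
High-spin has no excess pairs, so no pairing correction applies.

-8520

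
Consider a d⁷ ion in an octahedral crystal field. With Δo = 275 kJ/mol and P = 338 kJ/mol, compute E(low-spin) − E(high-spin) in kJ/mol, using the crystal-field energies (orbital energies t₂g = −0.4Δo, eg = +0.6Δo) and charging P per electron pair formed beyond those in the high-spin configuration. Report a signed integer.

High-spin: t₂g⁵ eg², CFSE = -0.8Δo = -220 kJ/mol.
Low-spin t₂g⁶ eg¹ gives -1.8Δo = -495 kJ/mol, but forming 1 extra pair costs 1P = 338 kJ/mol, so E(LS) = -495 + 338 = -157 kJ/mol.
E(LS) − E(HS) = -157 − (-220) = 63 kJ/mol.

63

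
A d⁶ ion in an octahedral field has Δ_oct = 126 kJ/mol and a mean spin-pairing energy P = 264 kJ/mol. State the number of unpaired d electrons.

4

Since Δ_oct = 126 kJ/mol < P = 264 kJ/mol, the complex adopts the high-spin configuration.
That gives t2g^4 e_g^2.
Unpaired electrons: 4.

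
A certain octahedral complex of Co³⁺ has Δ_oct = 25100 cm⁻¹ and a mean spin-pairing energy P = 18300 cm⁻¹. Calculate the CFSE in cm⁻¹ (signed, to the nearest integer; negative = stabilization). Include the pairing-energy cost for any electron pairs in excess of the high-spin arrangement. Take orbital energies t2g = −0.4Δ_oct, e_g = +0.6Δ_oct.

-23640

Co³⁺: group 9, so d-count = 9 − 3 = 6.
Here Δ_oct > P (25100 > 18300), so the low-spin state is favoured.
That gives t2g^6 e_g^0.
Orbital CFSE = -2.4Δ_oct = -2.4 × 25100 = -60240 cm⁻¹.
Excess pairs vs high-spin: 3 − 1 = 2; pairing cost = +36600 cm⁻¹.
Net CFSE = -60240 + 36600 = -23640 cm⁻¹.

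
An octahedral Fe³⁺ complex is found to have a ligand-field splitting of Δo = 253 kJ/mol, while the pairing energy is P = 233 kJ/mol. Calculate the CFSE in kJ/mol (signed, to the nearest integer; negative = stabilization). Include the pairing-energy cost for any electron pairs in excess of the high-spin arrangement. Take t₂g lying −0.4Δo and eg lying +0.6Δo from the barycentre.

-40

Fe is in group 8, so Fe³⁺ is d⁵ (8 − 3 = 5).
With Δo > P the complex is low-spin.
That gives t₂g⁵ eg⁰.
Orbital CFSE = -2.0Δo = -2.0 × 253 = -506 kJ/mol.
Excess pairs vs high-spin: 2 − 0 = 2; pairing cost = +466 kJ/mol.
Net CFSE = -506 + 466 = -40 kJ/mol.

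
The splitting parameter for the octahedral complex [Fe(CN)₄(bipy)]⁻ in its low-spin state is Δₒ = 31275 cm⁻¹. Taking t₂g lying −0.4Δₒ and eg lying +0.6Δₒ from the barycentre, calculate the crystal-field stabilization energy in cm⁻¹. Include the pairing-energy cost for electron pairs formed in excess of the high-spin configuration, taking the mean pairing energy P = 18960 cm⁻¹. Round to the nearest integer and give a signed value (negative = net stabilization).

Ligand charges: 4×(-1) from CN⁻ and 1×(+0) from bipy sum to -4; with overall charge -1, Fe is +3.
Fe³⁺: group 8, so d-count = 8 − 3 = 5.
Configuration: t₂g⁵ eg⁰.
The orbital stabilization is -2.0Δₒ = -2.0 × 31275 = -62550 cm⁻¹.
Pairing penalty: 2 pairs vs 0 in the high-spin reference → 2 extra × P = 37920 cm⁻¹.
Net CFSE = -62550 + 37920 = -24630 cm⁻¹.

-24630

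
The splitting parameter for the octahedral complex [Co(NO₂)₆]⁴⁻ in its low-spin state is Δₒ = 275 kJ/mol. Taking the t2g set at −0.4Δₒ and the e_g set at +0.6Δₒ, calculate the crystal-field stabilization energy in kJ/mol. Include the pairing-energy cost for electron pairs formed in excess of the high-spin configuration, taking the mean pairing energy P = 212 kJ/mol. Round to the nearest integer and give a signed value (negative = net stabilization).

Each NO₂⁻ contributes -1; 6 × (-1) = -6. With overall charge -4, Co is in the +2 oxidation state.
Group 9 minus oxidation state +2 gives a d⁷ configuration for Co²⁺.
Electron filling gives t2g^6 e_g^1.
CFSE(orbital) = 6×(-0.4Δₒ) + 1×(0.6Δₒ) = -1.8Δₒ; with Δₒ = 275 kJ/mol that is -495 kJ/mol.
Relative to high-spin t2g^5 e_g^2 (2 paired), the low-spin configuration has 1 additional pair, contributing +1 × 212 = +212 kJ/mol.
Net CFSE = -495 + 212 = -283 kJ/mol.

-283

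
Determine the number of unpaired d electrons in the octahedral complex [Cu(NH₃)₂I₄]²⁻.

Ligand charges: 2×(+0) from NH₃ and 4×(-1) from I⁻ sum to -4; with overall charge -2, Cu is +2.
Cu sits in group 11; removing 2 electrons leaves Cu²⁺ with 11 − 2 = 9 d electrons.
Configuration: t2g^6 e_g^3, giving 1 unpaired electron.

1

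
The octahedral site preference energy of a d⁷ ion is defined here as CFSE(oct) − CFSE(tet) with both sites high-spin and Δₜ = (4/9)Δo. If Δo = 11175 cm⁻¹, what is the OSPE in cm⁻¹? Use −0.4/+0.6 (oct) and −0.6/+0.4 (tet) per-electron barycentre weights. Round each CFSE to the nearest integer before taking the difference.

-2980

In an octahedral site d⁷ (HS) is t2g^5 e_g^2, giving CFSE(oct) = -0.8Δo = -8940 cm⁻¹.
In a tetrahedral site the filling is e^4 t2^3: CFSE(tet) = -1.2Δₜ = -1.2 × (4/9)(11175) = -5960 cm⁻¹.
OSPE = -8940 − (-5960) = -2980 cm⁻¹.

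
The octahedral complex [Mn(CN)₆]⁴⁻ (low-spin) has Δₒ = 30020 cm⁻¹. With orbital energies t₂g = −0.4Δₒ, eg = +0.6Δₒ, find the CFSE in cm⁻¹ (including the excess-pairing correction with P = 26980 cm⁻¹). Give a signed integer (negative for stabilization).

Each CN⁻ contributes -1; 6 × (-1) = -6. With overall charge -4, Mn is in the +2 oxidation state.
Mn sits in group 7; removing 2 electrons leaves Mn²⁺ with 7 − 2 = 5 d electrons.
The d⁵ electrons fill as t₂g⁵ eg⁰.
The orbital stabilization is -2.0Δₒ = -2.0 × 30020 = -60040 cm⁻¹.
High-spin d⁵ would be t₂g³ eg² with 0 pairs; low-spin has 2, so 2 excess pairs cost +2P = +53960 cm⁻¹.
Net CFSE = -60040 + 53960 = -6080 cm⁻¹.

-6080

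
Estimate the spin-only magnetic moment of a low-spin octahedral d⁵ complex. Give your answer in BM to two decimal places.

1.73 BM

Configuration: t₂g⁵ eg⁰ → 1 unpaired electron.
μ(spin-only) = √[1(1+2)] = √3 ≈ 1.73 BM.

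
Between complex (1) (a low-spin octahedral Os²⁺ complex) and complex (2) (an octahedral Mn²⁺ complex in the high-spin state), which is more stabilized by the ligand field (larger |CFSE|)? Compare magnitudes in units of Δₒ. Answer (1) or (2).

(1): Os sits in group 8; removing 2 electrons leaves Os²⁺ with 8 − 2 = 6 d electrons; t₂g⁶ eg⁰, CFSE = -2.4Δₒ.
(2): Mn²⁺: group 7, so d-count = 7 − 2 = 5; t₂g³ eg², CFSE = 0.0Δₒ.
So (1) has the larger |CFSE|.

(1)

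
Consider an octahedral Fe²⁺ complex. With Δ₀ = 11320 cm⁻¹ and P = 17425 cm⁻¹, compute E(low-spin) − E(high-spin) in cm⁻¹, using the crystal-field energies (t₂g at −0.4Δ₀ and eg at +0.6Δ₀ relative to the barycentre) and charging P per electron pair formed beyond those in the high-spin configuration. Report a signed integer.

Fe is in group 8, so Fe²⁺ is d⁶ (8 − 2 = 6).
High-spin d⁶ fills as t₂g⁴ eg² with CFSE 4(−0.4) + 2(+0.6) = -0.4Δ₀ = -4528 cm⁻¹.
Low-spin t₂g⁶ eg⁰ gives -2.4Δ₀ = -27168 cm⁻¹, but forming 2 extra pairs costs 2P = 34850 cm⁻¹, so E(LS) = -27168 + 34850 = 7682 cm⁻¹.
The difference is 7682 − (-4528) = 12210 cm⁻¹, so high-spin lies lower.

12210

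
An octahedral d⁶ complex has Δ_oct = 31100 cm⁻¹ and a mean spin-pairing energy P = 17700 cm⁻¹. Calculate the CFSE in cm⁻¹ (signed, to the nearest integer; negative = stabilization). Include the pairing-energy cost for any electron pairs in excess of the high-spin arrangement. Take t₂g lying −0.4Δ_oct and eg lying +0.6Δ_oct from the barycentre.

-39240

Δ_oct > P, so pairing is preferred: the ground state is low-spin.
That gives t₂g⁶ eg⁰.
Orbital CFSE = -2.4Δ_oct = -2.4 × 31100 = -74640 cm⁻¹.
Excess pairs vs high-spin: 3 − 1 = 2; pairing cost = +35400 cm⁻¹.
Net CFSE = -74640 + 35400 = -39240 cm⁻¹.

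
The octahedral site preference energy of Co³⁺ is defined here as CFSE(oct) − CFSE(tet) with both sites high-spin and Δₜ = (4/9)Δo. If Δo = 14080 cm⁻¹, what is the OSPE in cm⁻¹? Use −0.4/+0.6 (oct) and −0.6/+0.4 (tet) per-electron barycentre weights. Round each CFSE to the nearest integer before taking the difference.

Co sits in group 9; removing 3 electrons leaves Co³⁺ with 9 − 3 = 6 d electrons.
Octahedral high-spin t2g^4 e_g^2: CFSE = -0.4 × 14080 = -5632 cm⁻¹.
Tetrahedral: e^3 t2^3, CFSE = 3(−0.6) + 3(+0.4) = -0.6Δₜ = -0.6 × (4/9) × 14080 = -3755 cm⁻¹.
OSPE = CFSE(oct) − CFSE(tet) = -5632 − (-3755) = -1877 cm⁻¹.

-1877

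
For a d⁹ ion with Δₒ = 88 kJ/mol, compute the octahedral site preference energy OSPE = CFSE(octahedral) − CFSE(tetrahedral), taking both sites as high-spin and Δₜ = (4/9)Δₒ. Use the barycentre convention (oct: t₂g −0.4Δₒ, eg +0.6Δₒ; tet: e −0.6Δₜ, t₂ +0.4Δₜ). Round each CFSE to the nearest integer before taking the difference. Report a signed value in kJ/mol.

Octahedral (high-spin): t₂g⁶ eg³, CFSE = 6(−0.4) + 3(+0.6) = -0.6Δₒ = -0.6 × 88 = -53 kJ/mol.
In a tetrahedral site the filling is e⁴ t₂⁵: CFSE(tet) = -0.4Δₜ = -0.4 × (4/9)(88) = -16 kJ/mol.
Subtracting, OSPE = -53 − (-16) = -37 kJ/mol.

-37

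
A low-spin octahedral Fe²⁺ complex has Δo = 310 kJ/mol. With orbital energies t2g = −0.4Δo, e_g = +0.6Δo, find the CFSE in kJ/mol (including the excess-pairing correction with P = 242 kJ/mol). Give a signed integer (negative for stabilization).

-260

Group 8 minus oxidation state +2 gives a d⁶ configuration for Fe²⁺.
Configuration: t2g^6 e_g^0.
CFSE(orbital) = 6×(-0.4Δo) + 0×(0.6Δo) = -2.4Δo; with Δo = 310 kJ/mol that is -744 kJ/mol.
Pairing penalty: 3 pairs vs 1 in the high-spin reference → 2 extra × P = 484 kJ/mol.
Combining: -744 + 484 = -260 kJ/mol.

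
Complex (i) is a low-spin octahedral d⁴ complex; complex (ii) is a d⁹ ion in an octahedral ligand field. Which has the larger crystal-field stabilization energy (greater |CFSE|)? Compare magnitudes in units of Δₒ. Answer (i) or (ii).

(i)

(i): t2g^4 e_g^0, CFSE = -1.6Δₒ.
(ii): t₂g⁶ eg³, CFSE = -0.6Δₒ.
So (i) has the larger |CFSE|.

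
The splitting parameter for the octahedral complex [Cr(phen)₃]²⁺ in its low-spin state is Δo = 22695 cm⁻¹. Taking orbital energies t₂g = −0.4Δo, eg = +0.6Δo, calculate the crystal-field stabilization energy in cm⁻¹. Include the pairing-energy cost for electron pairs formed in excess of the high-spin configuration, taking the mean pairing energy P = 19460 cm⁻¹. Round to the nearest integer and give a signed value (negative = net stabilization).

-16852

phen is neutral, so the +2 overall charge sits on Cr: oxidation state +2.
Group 6 minus oxidation state +2 gives a d⁴ configuration for Cr²⁺.
Electron filling gives t₂g⁴ eg⁰.
Orbital CFSE = 4(-0.4) + 0(0.6) = -1.6Δo = -1.6 × 22695 = -36312 cm⁻¹.
High-spin d⁴ would be t₂g³ eg¹ with 0 pairs; low-spin has 1, so 1 excess pair costs +1P = +19460 cm⁻¹.
Overall CFSE = -36312 + 19460 = -16852 cm⁻¹.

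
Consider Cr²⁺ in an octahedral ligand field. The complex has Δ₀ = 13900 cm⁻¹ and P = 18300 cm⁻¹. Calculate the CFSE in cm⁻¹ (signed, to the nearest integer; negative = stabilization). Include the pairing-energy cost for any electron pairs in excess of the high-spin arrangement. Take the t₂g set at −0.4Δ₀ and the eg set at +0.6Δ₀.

Cr is in group 6, so Cr²⁺ is d⁴ (6 − 2 = 4).
Δ₀ < P, so pairing is avoided: the ground state is high-spin.
Configuration: t₂g³ eg¹.
Orbital CFSE = -0.6Δ₀ = -0.6 × 13900 = -8340 cm⁻¹.
High-spin has no excess pairs, so no pairing correction applies.

-8340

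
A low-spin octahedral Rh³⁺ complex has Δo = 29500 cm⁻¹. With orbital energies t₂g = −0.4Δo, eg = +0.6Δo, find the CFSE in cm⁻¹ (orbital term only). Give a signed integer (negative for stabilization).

-70800

Group 9 minus oxidation state +3 gives a d⁶ configuration for Rh³⁺.
Configuration: t₂g⁶ eg⁰.
CFSE(orbital) = 6×(-0.4Δo) + 0×(0.6Δo) = -2.4Δo; with Δo = 29500 cm⁻¹ that is -70800 cm⁻¹.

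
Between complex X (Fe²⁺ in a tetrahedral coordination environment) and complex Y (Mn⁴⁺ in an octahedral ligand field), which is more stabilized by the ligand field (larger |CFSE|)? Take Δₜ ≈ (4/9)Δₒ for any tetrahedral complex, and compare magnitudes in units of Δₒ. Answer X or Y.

Y

X: Fe is in group 8, so Fe²⁺ is d⁶ (8 − 2 = 6); With tetrahedral geometry the complex is necessarily high-spin; e^3 t2^3, CFSE = -0.6Δₜ ≈ -0.27Δₒ.
Y: Group 7 minus oxidation state +4 gives a d³ configuration for Mn⁴⁺; For octahedral d³ the high- and low-spin configurations coincide; t₂g³ eg⁰, CFSE = -1.2Δₒ.
So Y has the larger |CFSE|.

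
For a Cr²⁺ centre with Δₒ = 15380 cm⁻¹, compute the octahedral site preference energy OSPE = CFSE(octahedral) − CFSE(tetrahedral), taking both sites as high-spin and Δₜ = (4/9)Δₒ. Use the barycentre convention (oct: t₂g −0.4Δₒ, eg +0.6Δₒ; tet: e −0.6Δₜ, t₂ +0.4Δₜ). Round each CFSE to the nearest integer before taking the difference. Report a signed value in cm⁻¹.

Cr sits in group 6; removing 2 electrons leaves Cr²⁺ with 6 − 2 = 4 d electrons.
Octahedral high-spin t₂g³ eg¹: CFSE = -0.6 × 15380 = -9228 cm⁻¹.
Tetrahedral: e² t₂², CFSE = 2(−0.6) + 2(+0.4) = -0.4Δₜ = -0.4 × (4/9) × 15380 = -2734 cm⁻¹.
OSPE = CFSE(oct) − CFSE(tet) = -9228 − (-2734) = -6494 cm⁻¹.

-6494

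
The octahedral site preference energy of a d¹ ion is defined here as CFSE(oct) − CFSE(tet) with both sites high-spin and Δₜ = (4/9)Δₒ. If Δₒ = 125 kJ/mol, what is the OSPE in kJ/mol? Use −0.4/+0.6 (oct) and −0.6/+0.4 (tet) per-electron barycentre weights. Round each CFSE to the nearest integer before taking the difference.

Octahedral (high-spin): t2g^1 e_g^0, CFSE = 1(−0.4) + 0(+0.6) = -0.4Δₒ = -0.4 × 125 = -50 kJ/mol.
In a tetrahedral site the filling is e^1 t2^0: CFSE(tet) = -0.6Δₜ = -0.6 × (4/9)(125) = -33 kJ/mol.
OSPE = -50 − (-33) = -17 kJ/mol.

-17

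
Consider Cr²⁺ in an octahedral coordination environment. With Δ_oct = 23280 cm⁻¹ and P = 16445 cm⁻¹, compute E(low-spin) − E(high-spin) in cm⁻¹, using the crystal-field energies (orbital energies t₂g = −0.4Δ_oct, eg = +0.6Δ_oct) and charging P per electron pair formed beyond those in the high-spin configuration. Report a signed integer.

Group 6 minus oxidation state +2 gives a d⁴ configuration for Cr²⁺.
In the high-spin limit (t₂g³ eg¹) the orbital term is -0.6Δ_oct = -13968 cm⁻¹, with no excess pairing.
For low-spin the configuration is t₂g⁴ eg⁰: orbital energy -1.6 × 23280 = -37248 cm⁻¹, and 1 additional pair relative to high-spin adds 16445 cm⁻¹, giving -20803 cm⁻¹.
The difference is -20803 − (-13968) = -6835 cm⁻¹, so low-spin lies lower.

-6835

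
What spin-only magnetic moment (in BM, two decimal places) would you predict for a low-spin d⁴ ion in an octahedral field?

2.83 BM

Configuration: t₂g⁴ eg⁰ → 2 unpaired electrons.
μ(spin-only) = √[2(2+2)] = √8 ≈ 2.83 BM.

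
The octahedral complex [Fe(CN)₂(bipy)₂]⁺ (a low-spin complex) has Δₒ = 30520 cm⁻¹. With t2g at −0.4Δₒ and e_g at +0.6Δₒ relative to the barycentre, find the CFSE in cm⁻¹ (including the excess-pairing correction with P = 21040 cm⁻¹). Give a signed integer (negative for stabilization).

Ligand charges: 2×(-1) from CN⁻ and 2×(+0) from bipy sum to -2; with overall charge +1, Fe is +3.
Fe sits in group 8; removing 3 electrons leaves Fe³⁺ with 8 − 3 = 5 d electrons.
Configuration: t2g^5 e_g^0.
Orbital CFSE = 5(-0.4) + 0(0.6) = -2.0Δₒ = -2.0 × 30520 = -61040 cm⁻¹.
Relative to high-spin t2g^3 e_g^2 (0 paired), the low-spin configuration has 2 additional pairs, contributing +2 × 21040 = +42080 cm⁻¹.
Combining: -61040 + 42080 = -18960 cm⁻¹.

-18960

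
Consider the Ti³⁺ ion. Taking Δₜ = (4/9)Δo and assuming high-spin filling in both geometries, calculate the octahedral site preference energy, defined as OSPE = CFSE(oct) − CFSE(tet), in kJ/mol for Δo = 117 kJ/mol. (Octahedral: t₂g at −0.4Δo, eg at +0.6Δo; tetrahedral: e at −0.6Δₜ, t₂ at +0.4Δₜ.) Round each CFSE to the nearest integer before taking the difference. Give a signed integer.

Group 4 minus oxidation state +3 gives a d¹ configuration for Ti³⁺.
In an octahedral site d¹ (HS) is t₂g¹ eg⁰, giving CFSE(oct) = -0.4Δo = -47 kJ/mol.
Tetrahedral e¹ t₂⁰ gives -0.6Δₜ = -0.6 × (4/9) × 117 = -31 kJ/mol.
OSPE = -47 − (-31) = -16 kJ/mol.

-16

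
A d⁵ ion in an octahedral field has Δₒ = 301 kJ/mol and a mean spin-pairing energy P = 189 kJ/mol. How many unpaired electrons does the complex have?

Δₒ > P, so pairing is preferred: the ground state is low-spin.
Filling d⁵ accordingly: t₂g⁵ eg⁰.
Unpaired electrons: 1.

1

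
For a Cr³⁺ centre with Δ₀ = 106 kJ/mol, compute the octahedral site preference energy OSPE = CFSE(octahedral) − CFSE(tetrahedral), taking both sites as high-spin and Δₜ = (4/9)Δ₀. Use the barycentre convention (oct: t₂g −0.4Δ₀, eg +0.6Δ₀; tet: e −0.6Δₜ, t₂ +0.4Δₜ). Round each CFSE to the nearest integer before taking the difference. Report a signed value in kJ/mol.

-89

Group 6 minus oxidation state +3 gives a d³ configuration for Cr³⁺.
Octahedral high-spin t2g^3 e_g^0: CFSE = -1.2 × 106 = -127 kJ/mol.
Tetrahedral e^2 t2^1 gives -0.8Δₜ = -0.8 × (4/9) × 106 = -38 kJ/mol.
OSPE = -127 − (-38) = -89 kJ/mol.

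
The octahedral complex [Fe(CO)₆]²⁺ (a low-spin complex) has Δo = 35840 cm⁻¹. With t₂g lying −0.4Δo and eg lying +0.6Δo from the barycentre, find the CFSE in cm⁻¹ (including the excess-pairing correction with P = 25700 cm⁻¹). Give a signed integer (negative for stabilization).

-34616

CO is neutral, so the +2 overall charge sits on Fe: oxidation state +2.
Fe sits in group 8; removing 2 electrons leaves Fe²⁺ with 8 − 2 = 6 d electrons.
Electron filling gives t₂g⁶ eg⁰.
Orbital CFSE = 6(-0.4) + 0(0.6) = -2.4Δo = -2.4 × 35840 = -86016 cm⁻¹.
Pairing penalty: 3 pairs vs 1 in the high-spin reference → 2 extra × P = 51400 cm⁻¹.
Net CFSE = -86016 + 51400 = -34616 cm⁻¹.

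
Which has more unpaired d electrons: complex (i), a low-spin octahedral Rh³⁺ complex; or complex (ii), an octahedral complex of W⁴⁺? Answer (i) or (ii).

(ii)

(i): Group 9 minus oxidation state +3 gives a d⁶ configuration for Rh³⁺; t₂g⁶ eg⁰ → 0 unpaired.
(ii): Group 6 minus oxidation state +4 gives a d² configuration for W⁴⁺; For octahedral d² the high- and low-spin configurations coincide; t2g^2 e_g^0 → 2 unpaired.
So (ii) has more unpaired electrons.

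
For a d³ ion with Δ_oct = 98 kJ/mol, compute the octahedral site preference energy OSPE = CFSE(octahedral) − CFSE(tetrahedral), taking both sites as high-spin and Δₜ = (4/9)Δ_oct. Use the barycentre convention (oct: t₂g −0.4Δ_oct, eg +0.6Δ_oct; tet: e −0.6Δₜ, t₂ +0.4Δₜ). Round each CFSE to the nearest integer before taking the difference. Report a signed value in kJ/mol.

-83

In an octahedral site d³ (HS) is t2g^3 e_g^0, giving CFSE(oct) = -1.2Δ_oct = -118 kJ/mol.
Tetrahedral e^2 t2^1 gives -0.8Δₜ = -0.8 × (4/9) × 98 = -35 kJ/mol.
OSPE = CFSE(oct) − CFSE(tet) = -118 − (-35) = -83 kJ/mol.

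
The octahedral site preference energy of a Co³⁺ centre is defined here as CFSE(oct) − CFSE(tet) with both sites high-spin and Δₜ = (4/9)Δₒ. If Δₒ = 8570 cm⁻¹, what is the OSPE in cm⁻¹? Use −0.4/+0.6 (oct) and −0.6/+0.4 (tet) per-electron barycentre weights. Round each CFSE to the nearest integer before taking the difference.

Group 9 minus oxidation state +3 gives a d⁶ configuration for Co³⁺.
Octahedral high-spin t₂g⁴ eg²: CFSE = -0.4 × 8570 = -3428 cm⁻¹.
Tetrahedral: e³ t₂³, CFSE = 3(−0.6) + 3(+0.4) = -0.6Δₜ = -0.6 × (4/9) × 8570 = -2285 cm⁻¹.
OSPE = -3428 − (-2285) = -1143 cm⁻¹.

-1143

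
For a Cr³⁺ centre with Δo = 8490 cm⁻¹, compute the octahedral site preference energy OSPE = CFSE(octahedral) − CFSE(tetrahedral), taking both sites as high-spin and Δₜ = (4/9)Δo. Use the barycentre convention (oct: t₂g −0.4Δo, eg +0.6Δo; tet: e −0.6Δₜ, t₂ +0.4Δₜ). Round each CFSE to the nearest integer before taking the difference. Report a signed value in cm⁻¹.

Cr³⁺: group 6, so d-count = 6 − 3 = 3.
In an octahedral site d³ (HS) is t2g^3 e_g^0, giving CFSE(oct) = -1.2Δo = -10188 cm⁻¹.
Tetrahedral e^2 t2^1 gives -0.8Δₜ = -0.8 × (4/9) × 8490 = -3019 cm⁻¹.
Subtracting, OSPE = -10188 − (-3019) = -7169 cm⁻¹.

-7169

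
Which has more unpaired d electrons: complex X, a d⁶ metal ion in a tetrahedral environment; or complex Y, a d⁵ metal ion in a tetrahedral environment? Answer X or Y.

X: Tetrahedral splitting is small, so the complex is high-spin; e^3 t2^3 → 4 unpaired.
Y: With tetrahedral geometry the complex is necessarily high-spin; e² t₂³ → 5 unpaired.
So Y has more unpaired electrons.

Y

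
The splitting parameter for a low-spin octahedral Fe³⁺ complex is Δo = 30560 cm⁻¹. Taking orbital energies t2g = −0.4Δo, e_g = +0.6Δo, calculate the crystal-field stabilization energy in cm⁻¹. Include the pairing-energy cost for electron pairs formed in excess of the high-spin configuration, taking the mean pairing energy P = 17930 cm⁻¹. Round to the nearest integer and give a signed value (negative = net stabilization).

Group 8 minus oxidation state +3 gives a d⁵ configuration for Fe³⁺.
Configuration: t2g^5 e_g^0.
The orbital stabilization is -2.0Δo = -2.0 × 30560 = -61120 cm⁻¹.
High-spin d⁵ would be t2g^3 e_g^2 with 0 pairs; low-spin has 2, so 2 excess pairs cost +2P = +35860 cm⁻¹.
Combining: -61120 + 35860 = -25260 cm⁻¹.

-25260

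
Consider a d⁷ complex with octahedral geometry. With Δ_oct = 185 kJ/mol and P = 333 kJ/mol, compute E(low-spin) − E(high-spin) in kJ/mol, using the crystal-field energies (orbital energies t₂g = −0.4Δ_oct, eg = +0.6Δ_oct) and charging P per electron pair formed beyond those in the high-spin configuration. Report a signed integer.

High-spin d⁷ fills as t₂g⁵ eg² with CFSE 5(−0.4) + 2(+0.6) = -0.8Δ_oct = -148 kJ/mol.
Low-spin: t₂g⁶ eg¹, orbital CFSE = -1.8Δ_oct = -333 kJ/mol; plus 1 excess pair × P = +333 kJ/mol; total 0 kJ/mol.
E(LS) − E(HS) = 0 − (-148) = 148 kJ/mol.

148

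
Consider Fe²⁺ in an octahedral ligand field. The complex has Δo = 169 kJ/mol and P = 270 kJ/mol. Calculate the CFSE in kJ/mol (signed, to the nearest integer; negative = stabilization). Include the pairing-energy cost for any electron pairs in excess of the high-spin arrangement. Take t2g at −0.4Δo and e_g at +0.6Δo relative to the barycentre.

-68

Fe sits in group 8; removing 2 electrons leaves Fe²⁺ with 8 − 2 = 6 d electrons.
Since Δo = 169 kJ/mol < P = 270 kJ/mol, the complex adopts the high-spin configuration.
Configuration: t2g^4 e_g^2.
Orbital CFSE = -0.4Δo = -0.4 × 169 = -68 kJ/mol.
High-spin has no excess pairs, so no pairing correction applies.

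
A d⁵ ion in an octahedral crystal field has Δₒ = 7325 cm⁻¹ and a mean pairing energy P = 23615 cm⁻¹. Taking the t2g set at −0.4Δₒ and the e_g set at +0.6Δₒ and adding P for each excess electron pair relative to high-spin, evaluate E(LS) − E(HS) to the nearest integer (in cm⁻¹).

High-spin: t2g^3 e_g^2, CFSE = 0.0Δₒ = 0 cm⁻¹.
Low-spin: t2g^5 e_g^0, orbital CFSE = -2.0Δₒ = -14650 cm⁻¹; plus 2 excess pairs × P = +47230 cm⁻¹; total 32580 cm⁻¹.
The difference is 32580 − (0) = 32580 cm⁻¹, so high-spin lies lower.

32580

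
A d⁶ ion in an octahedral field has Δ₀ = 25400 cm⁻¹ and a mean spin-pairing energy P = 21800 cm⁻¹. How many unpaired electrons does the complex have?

With Δ₀ > P the complex is low-spin.
Filling d⁶ accordingly: t₂g⁶ eg⁰.
Unpaired electrons: 0.

0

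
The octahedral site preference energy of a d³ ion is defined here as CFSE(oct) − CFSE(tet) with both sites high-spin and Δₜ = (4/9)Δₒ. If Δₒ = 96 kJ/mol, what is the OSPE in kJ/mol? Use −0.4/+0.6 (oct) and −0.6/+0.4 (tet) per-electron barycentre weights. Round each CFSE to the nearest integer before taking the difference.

In an octahedral site d³ (HS) is t₂g³ eg⁰, giving CFSE(oct) = -1.2Δₒ = -115 kJ/mol.
Tetrahedral e² t₂¹ gives -0.8Δₜ = -0.8 × (4/9) × 96 = -34 kJ/mol.
OSPE = CFSE(oct) − CFSE(tet) = -115 − (-34) = -81 kJ/mol.

-81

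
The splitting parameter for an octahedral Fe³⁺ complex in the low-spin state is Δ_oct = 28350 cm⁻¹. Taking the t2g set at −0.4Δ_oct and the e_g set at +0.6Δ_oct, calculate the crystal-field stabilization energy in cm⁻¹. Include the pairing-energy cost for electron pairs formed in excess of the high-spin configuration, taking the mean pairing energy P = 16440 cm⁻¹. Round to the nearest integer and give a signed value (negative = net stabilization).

-23820

Fe sits in group 8; removing 3 electrons leaves Fe³⁺ with 8 − 3 = 5 d electrons.
Configuration: t2g^5 e_g^0.
Orbital CFSE = 5(-0.4) + 0(0.6) = -2.0Δ_oct = -2.0 × 28350 = -56700 cm⁻¹.
High-spin d⁵ would be t2g^3 e_g^2 with 0 pairs; low-spin has 2, so 2 excess pairs cost +2P = +32880 cm⁻¹.
Combining: -56700 + 32880 = -23820 cm⁻¹.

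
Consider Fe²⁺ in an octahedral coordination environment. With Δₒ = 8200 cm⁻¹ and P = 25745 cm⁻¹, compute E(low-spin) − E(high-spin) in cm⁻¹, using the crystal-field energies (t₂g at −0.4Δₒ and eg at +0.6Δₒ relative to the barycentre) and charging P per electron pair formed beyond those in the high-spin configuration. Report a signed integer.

35090

Fe sits in group 8; removing 2 electrons leaves Fe²⁺ with 8 − 2 = 6 d electrons.
In the high-spin limit (t₂g⁴ eg²) the orbital term is -0.4Δₒ = -3280 cm⁻¹, with no excess pairing.
For low-spin the configuration is t₂g⁶ eg⁰: orbital energy -2.4 × 8200 = -19680 cm⁻¹, and 2 additional pairs relative to high-spin add 51490 cm⁻¹, giving 31810 cm⁻¹.
Thus E(LS) − E(HS) = 35090 cm⁻¹.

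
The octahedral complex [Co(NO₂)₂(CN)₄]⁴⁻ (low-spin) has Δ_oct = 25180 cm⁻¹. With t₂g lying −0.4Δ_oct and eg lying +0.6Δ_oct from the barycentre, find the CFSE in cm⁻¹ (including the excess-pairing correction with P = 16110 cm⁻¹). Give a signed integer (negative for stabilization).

Ligand charges: 2×(-1) from NO₂⁻ and 4×(-1) from CN⁻ sum to -6; with overall charge -4, Co is +2.
Co is in group 9, so Co²⁺ is d⁷ (9 − 2 = 7).
Electron filling gives t₂g⁶ eg¹.
CFSE(orbital) = 6×(-0.4Δ_oct) + 1×(0.6Δ_oct) = -1.8Δ_oct; with Δ_oct = 25180 cm⁻¹ that is -45324 cm⁻¹.
Pairing penalty: 3 pairs vs 2 in the high-spin reference → 1 extra × P = 16110 cm⁻¹.
Overall CFSE = -45324 + 16110 = -29214 cm⁻¹.

-29214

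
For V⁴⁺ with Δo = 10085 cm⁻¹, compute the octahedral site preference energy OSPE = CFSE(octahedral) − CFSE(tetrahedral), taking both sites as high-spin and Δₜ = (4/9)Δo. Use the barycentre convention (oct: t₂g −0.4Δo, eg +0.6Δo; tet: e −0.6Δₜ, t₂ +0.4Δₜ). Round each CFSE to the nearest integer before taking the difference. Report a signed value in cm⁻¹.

-1345

V sits in group 5; removing 4 electrons leaves V⁴⁺ with 5 − 4 = 1 d electrons.
In an octahedral site d¹ (HS) is t2g^1 e_g^0, giving CFSE(oct) = -0.4Δo = -4034 cm⁻¹.
Tetrahedral: e^1 t2^0, CFSE = 1(−0.6) + 0(+0.4) = -0.6Δₜ = -0.6 × (4/9) × 10085 = -2689 cm⁻¹.
OSPE = CFSE(oct) − CFSE(tet) = -4034 − (-2689) = -1345 cm⁻¹.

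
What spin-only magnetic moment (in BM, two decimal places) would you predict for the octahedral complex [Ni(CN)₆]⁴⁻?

2.83 BM

Each CN⁻ contributes -1; 6 × (-1) = -6. With overall charge -4, Ni is in the +2 oxidation state.
Group 10 minus oxidation state +2 gives a d⁸ configuration for Ni²⁺.
Configuration: t2g^6 e_g^2 → 2 unpaired electrons.
μ(spin-only) = √[2(2+2)] = √8 ≈ 2.83 BM.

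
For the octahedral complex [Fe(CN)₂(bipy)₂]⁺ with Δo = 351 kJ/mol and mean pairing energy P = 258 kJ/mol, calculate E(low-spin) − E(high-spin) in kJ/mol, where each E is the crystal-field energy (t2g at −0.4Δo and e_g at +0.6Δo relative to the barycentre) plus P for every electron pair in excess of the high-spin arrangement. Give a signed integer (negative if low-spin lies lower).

-186

Ligand charges: 2×(-1) from CN⁻ and 2×(+0) from bipy sum to -2; with overall charge +1, Fe is +3.
Fe³⁺: group 8, so d-count = 8 − 3 = 5.
In the high-spin limit (t2g^3 e_g^2) the orbital term is 0.0Δo = 0 kJ/mol, with no excess pairing.
For low-spin the configuration is t2g^5 e_g^0: orbital energy -2.0 × 351 = -702 kJ/mol, and 2 additional pairs relative to high-spin add 516 kJ/mol, giving -186 kJ/mol.
Thus E(LS) − E(HS) = -186 kJ/mol.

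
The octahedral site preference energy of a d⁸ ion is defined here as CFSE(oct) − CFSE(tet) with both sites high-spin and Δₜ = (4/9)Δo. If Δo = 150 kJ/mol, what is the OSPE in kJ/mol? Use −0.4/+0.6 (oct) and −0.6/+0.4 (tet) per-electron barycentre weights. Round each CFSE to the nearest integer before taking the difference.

-127

In an octahedral site d⁸ (HS) is t2g^6 e_g^2, giving CFSE(oct) = -1.2Δo = -180 kJ/mol.
In a tetrahedral site the filling is e^4 t2^4: CFSE(tet) = -0.8Δₜ = -0.8 × (4/9)(150) = -53 kJ/mol.
OSPE = CFSE(oct) − CFSE(tet) = -180 − (-53) = -127 kJ/mol.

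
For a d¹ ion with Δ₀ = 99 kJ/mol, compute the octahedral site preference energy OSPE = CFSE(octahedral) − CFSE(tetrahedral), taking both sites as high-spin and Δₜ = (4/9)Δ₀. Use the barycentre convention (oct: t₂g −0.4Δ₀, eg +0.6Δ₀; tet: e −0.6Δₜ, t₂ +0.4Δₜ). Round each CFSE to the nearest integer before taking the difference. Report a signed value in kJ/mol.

-14

Octahedral high-spin t2g^1 e_g^0: CFSE = -0.4 × 99 = -40 kJ/mol.
Tetrahedral: e^1 t2^0, CFSE = 1(−0.6) + 0(+0.4) = -0.6Δₜ = -0.6 × (4/9) × 99 = -26 kJ/mol.
OSPE = -40 − (-26) = -14 kJ/mol.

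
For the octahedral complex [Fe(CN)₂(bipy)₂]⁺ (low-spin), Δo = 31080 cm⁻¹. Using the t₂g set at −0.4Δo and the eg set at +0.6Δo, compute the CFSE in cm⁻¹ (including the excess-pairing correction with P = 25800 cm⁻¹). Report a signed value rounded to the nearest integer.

-10560

Ligand charges: 2×(-1) from CN⁻ and 2×(+0) from bipy sum to -2; with overall charge +1, Fe is +3.
Fe sits in group 8; removing 3 electrons leaves Fe³⁺ with 8 − 3 = 5 d electrons.
Configuration: t₂g⁵ eg⁰.
CFSE(orbital) = 5×(-0.4Δo) + 0×(0.6Δo) = -2.0Δo; with Δo = 31080 cm⁻¹ that is -62160 cm⁻¹.
Relative to high-spin t₂g³ eg² (0 paired), the low-spin configuration has 2 additional pairs, contributing +2 × 25800 = +51600 cm⁻¹.
Overall CFSE = -62160 + 51600 = -10560 cm⁻¹.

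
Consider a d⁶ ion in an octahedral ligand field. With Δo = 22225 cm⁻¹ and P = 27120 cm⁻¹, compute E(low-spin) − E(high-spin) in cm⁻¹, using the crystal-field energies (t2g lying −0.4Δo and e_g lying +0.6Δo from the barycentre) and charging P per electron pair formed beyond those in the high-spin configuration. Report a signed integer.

High-spin d⁶ fills as t2g^4 e_g^2 with CFSE 4(−0.4) + 2(+0.6) = -0.4Δo = -8890 cm⁻¹.
Low-spin: t2g^6 e_g^0, orbital CFSE = -2.4Δo = -53340 cm⁻¹; plus 2 excess pairs × P = +54240 cm⁻¹; total 900 cm⁻¹.
Thus E(LS) − E(HS) = 9790 cm⁻¹.

9790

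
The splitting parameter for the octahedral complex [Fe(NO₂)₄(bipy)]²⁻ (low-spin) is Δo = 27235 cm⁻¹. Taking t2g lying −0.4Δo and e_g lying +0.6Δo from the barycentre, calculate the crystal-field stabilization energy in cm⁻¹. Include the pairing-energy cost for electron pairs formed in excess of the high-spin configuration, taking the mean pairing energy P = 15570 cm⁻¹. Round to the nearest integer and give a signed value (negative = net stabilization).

-34224

Ligand charges: 4×(-1) from NO₂⁻ and 1×(+0) from bipy sum to -4; with overall charge -2, Fe is +2.
Fe sits in group 8; removing 2 electrons leaves Fe²⁺ with 8 − 2 = 6 d electrons.
Electron filling gives t2g^6 e_g^0.
The orbital stabilization is -2.4Δo = -2.4 × 27235 = -65364 cm⁻¹.
Relative to high-spin t2g^4 e_g^2 (1 paired), the low-spin configuration has 2 additional pairs, contributing +2 × 15570 = +31140 cm⁻¹.
Net CFSE = -65364 + 31140 = -34224 cm⁻¹.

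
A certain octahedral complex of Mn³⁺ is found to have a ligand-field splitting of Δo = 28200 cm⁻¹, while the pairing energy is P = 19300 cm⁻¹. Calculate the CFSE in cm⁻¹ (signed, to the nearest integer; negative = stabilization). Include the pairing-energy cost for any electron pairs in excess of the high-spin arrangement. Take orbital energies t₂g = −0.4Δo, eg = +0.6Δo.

-25820

Mn³⁺: group 7, so d-count = 7 − 3 = 4.
With Δo > P the complex is low-spin.
Configuration: t₂g⁴ eg⁰.
Orbital CFSE = -1.6Δo = -1.6 × 28200 = -45120 cm⁻¹.
Excess pairs vs high-spin: 1 − 0 = 1; pairing cost = +19300 cm⁻¹.
Net CFSE = -45120 + 19300 = -25820 cm⁻¹.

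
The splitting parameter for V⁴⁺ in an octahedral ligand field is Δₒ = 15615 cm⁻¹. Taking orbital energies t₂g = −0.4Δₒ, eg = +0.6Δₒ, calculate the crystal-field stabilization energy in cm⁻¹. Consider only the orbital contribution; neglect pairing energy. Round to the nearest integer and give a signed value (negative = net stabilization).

-6246

Group 5 minus oxidation state +4 gives a d¹ configuration for V⁴⁺.
Configuration: t₂g¹ eg⁰.
The orbital stabilization is -0.4Δₒ = -0.4 × 15615 = -6246 cm⁻¹.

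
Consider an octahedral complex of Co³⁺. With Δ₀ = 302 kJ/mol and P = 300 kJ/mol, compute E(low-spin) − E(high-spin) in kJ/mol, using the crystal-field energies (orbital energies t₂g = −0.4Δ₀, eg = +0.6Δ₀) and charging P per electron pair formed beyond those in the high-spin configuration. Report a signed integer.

Co³⁺: group 9, so d-count = 9 − 3 = 6.
In the high-spin limit (t₂g⁴ eg²) the orbital term is -0.4Δ₀ = -121 kJ/mol, with no excess pairing.
Low-spin: t₂g⁶ eg⁰, orbital CFSE = -2.4Δ₀ = -725 kJ/mol; plus 2 excess pairs × P = +600 kJ/mol; total -125 kJ/mol.
Thus E(LS) − E(HS) = -4 kJ/mol.

-4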